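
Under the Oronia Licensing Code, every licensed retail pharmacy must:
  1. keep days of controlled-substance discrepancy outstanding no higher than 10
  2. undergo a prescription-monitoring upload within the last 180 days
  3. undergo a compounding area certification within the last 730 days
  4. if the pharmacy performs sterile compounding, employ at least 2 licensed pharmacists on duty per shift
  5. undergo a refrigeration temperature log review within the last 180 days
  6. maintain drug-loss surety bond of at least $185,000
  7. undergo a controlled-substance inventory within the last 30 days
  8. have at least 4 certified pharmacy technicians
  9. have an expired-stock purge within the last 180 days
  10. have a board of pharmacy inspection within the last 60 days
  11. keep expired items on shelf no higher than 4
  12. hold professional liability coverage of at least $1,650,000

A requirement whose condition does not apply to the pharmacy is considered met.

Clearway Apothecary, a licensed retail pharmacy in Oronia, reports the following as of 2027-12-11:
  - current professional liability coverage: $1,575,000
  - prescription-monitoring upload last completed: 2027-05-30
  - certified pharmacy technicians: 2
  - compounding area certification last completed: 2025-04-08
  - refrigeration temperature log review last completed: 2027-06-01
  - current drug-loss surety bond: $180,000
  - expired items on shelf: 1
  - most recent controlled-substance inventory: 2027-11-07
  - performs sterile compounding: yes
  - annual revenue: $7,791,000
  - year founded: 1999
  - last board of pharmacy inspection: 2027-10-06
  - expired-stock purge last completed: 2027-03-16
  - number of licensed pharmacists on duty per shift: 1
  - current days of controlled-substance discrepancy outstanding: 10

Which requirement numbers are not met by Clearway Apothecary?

1. days of controlled-substance discrepancy outstanding 10 ≤ 10 → met
2. prescription-monitoring upload 195 days ago vs limit 180 → not met
3. compounding area certification 977 days ago vs limit 730 → not met
4. condition 'performs sterile compounding' holds; licensed pharmacists on duty per shift 1 < 2 → not met
5. refrigeration temperature log review 193 days ago vs limit 180 → not met
6. drug-loss surety bond $180,000 < $185,000 → not met
7. controlled-substance inventory 34 days ago vs limit 30 → not met
8. certified pharmacy technicians 2 < 4 → not met
9. expired-stock purge 270 days ago vs limit 180 → not met
10. board of pharmacy inspection 66 days ago vs limit 60 → not met
11. expired items on shelf 1 ≤ 4 → met
12. professional liability coverage $1,575,000 < $1,650,000 → not met
Not met: 2, 3, 4, 5, 6, 7, 8, 9, 10, 12

2, 3, 4, 5, 6, 7, 8, 9, 10, 12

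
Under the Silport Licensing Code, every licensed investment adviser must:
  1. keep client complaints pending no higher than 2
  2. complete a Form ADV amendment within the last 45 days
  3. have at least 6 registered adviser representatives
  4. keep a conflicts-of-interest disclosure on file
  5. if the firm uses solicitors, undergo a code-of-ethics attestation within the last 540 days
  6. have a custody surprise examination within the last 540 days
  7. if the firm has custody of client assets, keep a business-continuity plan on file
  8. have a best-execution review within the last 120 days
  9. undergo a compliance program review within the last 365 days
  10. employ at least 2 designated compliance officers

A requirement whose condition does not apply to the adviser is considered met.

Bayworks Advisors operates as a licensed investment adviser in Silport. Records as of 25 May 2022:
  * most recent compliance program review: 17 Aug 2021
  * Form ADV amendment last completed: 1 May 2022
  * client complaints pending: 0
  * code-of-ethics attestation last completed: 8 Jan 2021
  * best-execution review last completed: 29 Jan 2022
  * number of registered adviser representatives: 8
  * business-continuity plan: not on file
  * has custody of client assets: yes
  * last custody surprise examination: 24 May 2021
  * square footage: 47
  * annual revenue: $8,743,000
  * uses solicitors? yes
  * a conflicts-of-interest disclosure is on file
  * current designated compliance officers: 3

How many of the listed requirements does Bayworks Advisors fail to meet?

1. client complaints pending 0 ≤ 2 → met
2. Form ADV amendment 24 days ago vs limit 45 → met
3. registered adviser representatives 8 ≥ 6 → met
4. conflicts-of-interest disclosure present → met
5. condition 'uses solicitors' holds; code-of-ethics attestation 502 days ago vs limit 540 → met
6. custody surprise examination 366 days ago vs limit 540 → met
7. condition 'has custody of client assets' holds; business-continuity plan absent → not met
8. best-execution review 116 days ago vs limit 120 → met
9. compliance program review 281 days ago vs limit 365 → met
10. designated compliance officers 3 ≥ 2 → met
Not met: 1 of 10

1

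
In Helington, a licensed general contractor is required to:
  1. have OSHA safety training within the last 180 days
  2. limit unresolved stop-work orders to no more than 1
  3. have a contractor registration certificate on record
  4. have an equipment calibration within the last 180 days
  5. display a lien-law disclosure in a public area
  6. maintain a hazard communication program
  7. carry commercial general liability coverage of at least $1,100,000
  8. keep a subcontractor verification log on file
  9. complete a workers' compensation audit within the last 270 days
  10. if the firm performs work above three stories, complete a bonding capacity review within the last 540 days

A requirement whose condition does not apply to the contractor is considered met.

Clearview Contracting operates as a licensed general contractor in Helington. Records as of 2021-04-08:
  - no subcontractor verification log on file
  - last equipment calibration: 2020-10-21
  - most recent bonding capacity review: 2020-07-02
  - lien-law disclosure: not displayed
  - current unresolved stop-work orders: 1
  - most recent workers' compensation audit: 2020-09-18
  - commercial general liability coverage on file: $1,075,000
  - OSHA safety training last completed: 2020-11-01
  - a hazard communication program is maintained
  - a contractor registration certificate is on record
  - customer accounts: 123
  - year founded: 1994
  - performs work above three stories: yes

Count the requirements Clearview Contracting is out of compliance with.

1. OSHA safety training 158 days ago vs limit 180 → met
2. unresolved stop-work orders 1 ≤ 1 → met
3. contractor registration certificate present → met
4. equipment calibration 169 days ago vs limit 180 → met
5. lien-law disclosure absent → not met
6. hazard communication program present → met
7. commercial general liability coverage $1,075,000 < $1,100,000 → not met
8. subcontractor verification log absent → not met
9. workers' compensation audit 202 days ago vs limit 270 → met
10. condition 'performs work above three stories' holds; bonding capacity review 280 days ago vs limit 540 → met
Not met: 3 of 10

3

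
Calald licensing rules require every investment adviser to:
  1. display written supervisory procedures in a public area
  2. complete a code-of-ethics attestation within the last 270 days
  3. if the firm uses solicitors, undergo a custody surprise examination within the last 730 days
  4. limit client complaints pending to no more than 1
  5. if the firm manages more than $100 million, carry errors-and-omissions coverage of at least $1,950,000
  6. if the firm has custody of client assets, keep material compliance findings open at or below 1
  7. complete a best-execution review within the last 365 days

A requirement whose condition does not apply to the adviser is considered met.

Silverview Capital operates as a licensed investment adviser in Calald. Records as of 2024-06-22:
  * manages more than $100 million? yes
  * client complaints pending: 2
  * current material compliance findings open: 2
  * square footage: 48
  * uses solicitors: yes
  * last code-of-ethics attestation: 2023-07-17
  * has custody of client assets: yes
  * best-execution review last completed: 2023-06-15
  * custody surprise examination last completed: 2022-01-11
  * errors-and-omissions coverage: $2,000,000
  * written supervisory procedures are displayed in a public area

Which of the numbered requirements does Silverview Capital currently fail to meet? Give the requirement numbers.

1. written supervisory procedures present → met
2. code-of-ethics attestation 341 days ago vs limit 270 → not met
3. condition 'uses solicitors' holds; custody surprise examination 893 days ago vs limit 730 → not met
4. client complaints pending 2 > 1 → not met
5. condition 'manages more than $100 million' holds; errors-and-omissions coverage $2,000,000 ≥ $1,950,000 → met
6. condition 'has custody of client assets' holds; material compliance findings open 2 > 1 → not met
7. best-execution review 373 days ago vs limit 365 → not met
Not met: 2, 3, 4, 6, 7

2, 3, 4, 6, 7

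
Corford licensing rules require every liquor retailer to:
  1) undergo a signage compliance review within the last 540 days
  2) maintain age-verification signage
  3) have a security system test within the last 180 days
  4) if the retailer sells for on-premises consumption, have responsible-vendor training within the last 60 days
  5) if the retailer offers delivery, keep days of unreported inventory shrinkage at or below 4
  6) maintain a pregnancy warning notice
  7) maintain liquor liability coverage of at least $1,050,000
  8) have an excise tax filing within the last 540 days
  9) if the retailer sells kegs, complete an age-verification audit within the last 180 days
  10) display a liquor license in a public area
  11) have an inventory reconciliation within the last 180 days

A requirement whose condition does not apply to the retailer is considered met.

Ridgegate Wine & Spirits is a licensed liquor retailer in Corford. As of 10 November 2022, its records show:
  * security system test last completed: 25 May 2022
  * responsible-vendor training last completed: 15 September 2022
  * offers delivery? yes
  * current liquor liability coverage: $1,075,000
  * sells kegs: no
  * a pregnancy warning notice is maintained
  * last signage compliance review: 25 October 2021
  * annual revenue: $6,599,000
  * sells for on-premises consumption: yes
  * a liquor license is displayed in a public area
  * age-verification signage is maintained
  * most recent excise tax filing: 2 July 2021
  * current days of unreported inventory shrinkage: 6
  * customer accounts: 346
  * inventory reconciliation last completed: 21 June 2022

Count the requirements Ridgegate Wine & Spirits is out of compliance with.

1

1. signage compliance review 381 days ago vs limit 540 → met
2. age-verification signage present → met
3. security system test 169 days ago vs limit 180 → met
4. condition 'sells for on-premises consumption' holds; responsible-vendor training 56 days ago vs limit 60 → met
5. condition 'offers delivery' holds; days of unreported inventory shrinkage 6 > 4 → not met
6. pregnancy warning notice present → met
7. liquor liability coverage $1,075,000 ≥ $1,050,000 → met
8. excise tax filing 496 days ago vs limit 540 → met
9. condition 'sells kegs' does not hold → requirement n/a → met
10. liquor license present → met
11. inventory reconciliation 142 days ago vs limit 180 → met
Not met: 1 of 11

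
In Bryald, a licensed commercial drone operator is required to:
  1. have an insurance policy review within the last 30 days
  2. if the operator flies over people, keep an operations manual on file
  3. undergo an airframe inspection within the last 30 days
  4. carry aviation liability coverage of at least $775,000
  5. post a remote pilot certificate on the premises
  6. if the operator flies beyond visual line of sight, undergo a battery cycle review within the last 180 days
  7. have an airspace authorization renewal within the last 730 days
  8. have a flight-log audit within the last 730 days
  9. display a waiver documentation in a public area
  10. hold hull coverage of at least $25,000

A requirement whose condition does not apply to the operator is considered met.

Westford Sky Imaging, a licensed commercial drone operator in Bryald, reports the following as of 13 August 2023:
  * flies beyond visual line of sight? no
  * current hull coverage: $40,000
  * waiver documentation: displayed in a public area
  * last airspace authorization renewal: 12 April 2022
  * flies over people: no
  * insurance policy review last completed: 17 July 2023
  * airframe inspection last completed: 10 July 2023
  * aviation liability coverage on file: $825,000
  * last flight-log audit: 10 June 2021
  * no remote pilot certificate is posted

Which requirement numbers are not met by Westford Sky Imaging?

1. insurance policy review 27 days ago vs limit 30 → met
2. condition 'flies over people' does not hold → requirement n/a → met
3. airframe inspection 34 days ago vs limit 30 → not met
4. aviation liability coverage $825,000 ≥ $775,000 → met
5. remote pilot certificate absent → not met
6. condition 'flies beyond visual line of sight' does not hold → requirement n/a → met
7. airspace authorization renewal 488 days ago vs limit 730 → met
8. flight-log audit 794 days ago vs limit 730 → not met
9. waiver documentation present → met
10. hull coverage $40,000 ≥ $25,000 → met
Not met: 3, 5, 8

3, 5, 8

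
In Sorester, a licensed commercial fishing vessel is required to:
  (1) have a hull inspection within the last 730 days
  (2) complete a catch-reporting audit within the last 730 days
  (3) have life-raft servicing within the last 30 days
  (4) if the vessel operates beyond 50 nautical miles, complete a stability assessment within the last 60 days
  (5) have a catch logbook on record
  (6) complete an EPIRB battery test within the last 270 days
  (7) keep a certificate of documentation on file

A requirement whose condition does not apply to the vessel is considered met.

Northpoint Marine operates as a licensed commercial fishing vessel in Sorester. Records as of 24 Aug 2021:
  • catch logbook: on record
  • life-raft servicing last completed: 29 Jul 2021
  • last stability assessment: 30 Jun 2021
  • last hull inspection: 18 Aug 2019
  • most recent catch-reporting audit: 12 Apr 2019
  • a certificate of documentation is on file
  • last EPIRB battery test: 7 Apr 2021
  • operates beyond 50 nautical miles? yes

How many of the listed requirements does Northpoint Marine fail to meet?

1. hull inspection 737 days ago vs limit 730 → not met
2. catch-reporting audit 865 days ago vs limit 730 → not met
3. life-raft servicing 26 days ago vs limit 30 → met
4. condition 'operates beyond 50 nautical miles' holds; stability assessment 55 days ago vs limit 60 → met
5. catch logbook present → met
6. EPIRB battery test 139 days ago vs limit 270 → met
7. certificate of documentation present → met
Not met: 2 of 7

2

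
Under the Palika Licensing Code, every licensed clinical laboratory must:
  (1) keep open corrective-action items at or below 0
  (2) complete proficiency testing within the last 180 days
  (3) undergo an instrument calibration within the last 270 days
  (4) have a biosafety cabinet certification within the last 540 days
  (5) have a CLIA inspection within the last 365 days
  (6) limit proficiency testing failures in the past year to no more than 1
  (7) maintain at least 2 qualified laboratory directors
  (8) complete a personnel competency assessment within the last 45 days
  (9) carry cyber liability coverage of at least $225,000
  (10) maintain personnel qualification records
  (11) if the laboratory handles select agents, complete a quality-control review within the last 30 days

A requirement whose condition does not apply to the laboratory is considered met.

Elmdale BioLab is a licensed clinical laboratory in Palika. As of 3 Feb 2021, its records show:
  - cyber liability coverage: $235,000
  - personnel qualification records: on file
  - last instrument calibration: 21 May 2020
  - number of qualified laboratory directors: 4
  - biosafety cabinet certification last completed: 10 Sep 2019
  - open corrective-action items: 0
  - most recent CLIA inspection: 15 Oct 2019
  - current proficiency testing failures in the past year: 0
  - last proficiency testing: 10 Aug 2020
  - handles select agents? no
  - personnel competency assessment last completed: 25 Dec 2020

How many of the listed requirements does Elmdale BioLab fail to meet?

1

1. open corrective-action items 0 ≤ 0 → met
2. proficiency testing 177 days ago vs limit 180 → met
3. instrument calibration 258 days ago vs limit 270 → met
4. biosafety cabinet certification 512 days ago vs limit 540 → met
5. CLIA inspection 477 days ago vs limit 365 → not met
6. proficiency testing failures in the past year 0 ≤ 1 → met
7. qualified laboratory directors 4 ≥ 2 → met
8. personnel competency assessment 40 days ago vs limit 45 → met
9. cyber liability coverage $235,000 ≥ $225,000 → met
10. personnel qualification records present → met
11. condition 'handles select agents' does not hold → requirement n/a → met
Not met: 1 of 11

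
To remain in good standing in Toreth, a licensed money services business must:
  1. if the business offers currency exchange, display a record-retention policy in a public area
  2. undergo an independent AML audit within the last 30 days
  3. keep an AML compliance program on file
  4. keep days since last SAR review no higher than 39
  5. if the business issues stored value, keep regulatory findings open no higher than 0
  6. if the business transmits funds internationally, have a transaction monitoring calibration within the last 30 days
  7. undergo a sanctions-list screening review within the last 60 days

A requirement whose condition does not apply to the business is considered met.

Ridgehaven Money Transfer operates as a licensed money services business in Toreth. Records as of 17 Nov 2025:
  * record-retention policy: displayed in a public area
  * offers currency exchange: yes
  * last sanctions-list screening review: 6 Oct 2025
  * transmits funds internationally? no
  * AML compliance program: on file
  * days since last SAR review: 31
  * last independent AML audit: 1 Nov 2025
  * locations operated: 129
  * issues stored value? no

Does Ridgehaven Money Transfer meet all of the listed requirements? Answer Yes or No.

Yes

1. condition 'offers currency exchange' holds; record-retention policy present → met
2. independent AML audit 16 days ago vs limit 30 → met
3. AML compliance program present → met
4. days since last SAR review 31 ≤ 39 → met
5. condition 'issues stored value' does not hold → requirement n/a → met
6. condition 'transmits funds internationally' does not hold → requirement n/a → met
7. sanctions-list screening review 42 days ago vs limit 60 → met
All met.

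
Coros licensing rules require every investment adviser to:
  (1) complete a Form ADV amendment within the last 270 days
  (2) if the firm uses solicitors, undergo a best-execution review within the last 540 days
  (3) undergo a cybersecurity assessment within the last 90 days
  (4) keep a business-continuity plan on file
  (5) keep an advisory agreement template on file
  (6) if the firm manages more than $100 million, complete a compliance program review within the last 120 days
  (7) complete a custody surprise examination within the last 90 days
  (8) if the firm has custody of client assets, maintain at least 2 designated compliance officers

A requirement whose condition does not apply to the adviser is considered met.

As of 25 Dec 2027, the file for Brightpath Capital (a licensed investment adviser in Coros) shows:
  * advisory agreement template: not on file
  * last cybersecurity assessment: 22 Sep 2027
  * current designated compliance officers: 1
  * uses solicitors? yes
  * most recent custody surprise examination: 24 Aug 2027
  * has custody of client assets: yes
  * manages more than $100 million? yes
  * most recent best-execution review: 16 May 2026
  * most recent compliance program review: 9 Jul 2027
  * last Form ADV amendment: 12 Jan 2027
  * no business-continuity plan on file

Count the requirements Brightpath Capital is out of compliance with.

1. Form ADV amendment 347 days ago vs limit 270 → not met
2. condition 'uses solicitors' holds; best-execution review 588 days ago vs limit 540 → not met
3. cybersecurity assessment 94 days ago vs limit 90 → not met
4. business-continuity plan absent → not met
5. advisory agreement template absent → not met
6. condition 'manages more than $100 million' holds; compliance program review 169 days ago vs limit 120 → not met
7. custody surprise examination 123 days ago vs limit 90 → not met
8. condition 'has custody of client assets' holds; designated compliance officers 1 < 2 → not met
Not met: 8 of 8

8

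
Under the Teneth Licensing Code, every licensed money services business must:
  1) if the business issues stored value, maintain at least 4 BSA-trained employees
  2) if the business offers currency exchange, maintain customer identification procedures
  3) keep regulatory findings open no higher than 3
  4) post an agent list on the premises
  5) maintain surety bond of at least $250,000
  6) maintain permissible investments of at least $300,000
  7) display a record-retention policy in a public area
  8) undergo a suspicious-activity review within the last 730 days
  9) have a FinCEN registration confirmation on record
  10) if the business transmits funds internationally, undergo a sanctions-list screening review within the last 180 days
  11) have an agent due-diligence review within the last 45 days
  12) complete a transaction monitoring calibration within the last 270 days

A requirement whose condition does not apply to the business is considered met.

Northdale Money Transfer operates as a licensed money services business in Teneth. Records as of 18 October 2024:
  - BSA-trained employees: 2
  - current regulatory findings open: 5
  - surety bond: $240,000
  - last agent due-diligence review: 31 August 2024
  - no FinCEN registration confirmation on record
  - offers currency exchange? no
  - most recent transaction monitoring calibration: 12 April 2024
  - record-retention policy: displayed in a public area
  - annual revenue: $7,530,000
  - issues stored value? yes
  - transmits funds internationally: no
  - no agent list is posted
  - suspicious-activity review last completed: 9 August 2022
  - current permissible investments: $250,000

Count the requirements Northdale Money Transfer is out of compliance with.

8

1. condition 'issues stored value' holds; BSA-trained employees 2 < 4 → not met
2. condition 'offers currency exchange' does not hold → requirement n/a → met
3. regulatory findings open 5 > 3 → not met
4. agent list absent → not met
5. surety bond $240,000 < $250,000 → not met
6. permissible investments $250,000 < $300,000 → not met
7. record-retention policy present → met
8. suspicious-activity review 801 days ago vs limit 730 → not met
9. FinCEN registration confirmation absent → not met
10. condition 'transmits funds internationally' does not hold → requirement n/a → met
11. agent due-diligence review 48 days ago vs limit 45 → not met
12. transaction monitoring calibration 189 days ago vs limit 270 → met
Not met: 8 of 12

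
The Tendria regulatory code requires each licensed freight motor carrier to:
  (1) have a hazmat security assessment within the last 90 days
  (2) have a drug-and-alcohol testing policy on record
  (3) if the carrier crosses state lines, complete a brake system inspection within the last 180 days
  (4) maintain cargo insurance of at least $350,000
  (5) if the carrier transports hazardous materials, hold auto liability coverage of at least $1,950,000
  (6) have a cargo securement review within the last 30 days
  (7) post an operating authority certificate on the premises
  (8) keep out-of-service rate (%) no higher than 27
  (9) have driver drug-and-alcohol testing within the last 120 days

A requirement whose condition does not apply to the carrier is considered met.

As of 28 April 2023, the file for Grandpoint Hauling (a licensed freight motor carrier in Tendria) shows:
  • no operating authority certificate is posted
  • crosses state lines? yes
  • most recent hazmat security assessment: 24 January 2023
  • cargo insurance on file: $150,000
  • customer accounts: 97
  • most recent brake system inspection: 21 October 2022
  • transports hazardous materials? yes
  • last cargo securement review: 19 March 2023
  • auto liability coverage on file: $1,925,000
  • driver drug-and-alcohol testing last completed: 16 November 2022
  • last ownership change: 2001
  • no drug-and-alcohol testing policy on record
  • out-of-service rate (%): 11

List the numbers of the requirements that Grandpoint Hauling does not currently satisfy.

1, 2, 3, 4, 5, 6, 7, 9

1. hazmat security assessment 94 days ago vs limit 90 → not met
2. drug-and-alcohol testing policy absent → not met
3. condition 'crosses state lines' holds; brake system inspection 189 days ago vs limit 180 → not met
4. cargo insurance $150,000 < $350,000 → not met
5. condition 'transports hazardous materials' holds; auto liability coverage $1,925,000 < $1,950,000 → not met
6. cargo securement review 40 days ago vs limit 30 → not met
7. operating authority certificate absent → not met
8. out-of-service rate (%) 11 ≤ 27 → met
9. driver drug-and-alcohol testing 163 days ago vs limit 120 → not met
Not met: 1, 2, 3, 4, 5, 6, 7, 9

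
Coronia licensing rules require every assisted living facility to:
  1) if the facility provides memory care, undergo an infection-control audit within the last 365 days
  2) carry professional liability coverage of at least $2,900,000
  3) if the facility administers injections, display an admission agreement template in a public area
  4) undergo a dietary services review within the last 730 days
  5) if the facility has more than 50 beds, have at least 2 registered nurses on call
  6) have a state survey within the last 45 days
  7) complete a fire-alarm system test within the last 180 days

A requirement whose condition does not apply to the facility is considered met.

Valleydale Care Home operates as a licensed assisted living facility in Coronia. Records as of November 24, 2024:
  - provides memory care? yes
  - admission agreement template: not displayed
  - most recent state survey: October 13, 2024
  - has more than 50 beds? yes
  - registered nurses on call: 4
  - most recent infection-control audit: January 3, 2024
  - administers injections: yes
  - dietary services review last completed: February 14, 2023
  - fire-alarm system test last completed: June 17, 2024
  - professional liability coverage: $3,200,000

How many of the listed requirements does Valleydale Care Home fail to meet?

1

1. condition 'provides memory care' holds; infection-control audit 326 days ago vs limit 365 → met
2. professional liability coverage $3,200,000 ≥ $2,900,000 → met
3. condition 'administers injections' holds; admission agreement template absent → not met
4. dietary services review 649 days ago vs limit 730 → met
5. condition 'has more than 50 beds' holds; registered nurses on call 4 ≥ 2 → met
6. state survey 42 days ago vs limit 45 → met
7. fire-alarm system test 160 days ago vs limit 180 → met
Not met: 1 of 7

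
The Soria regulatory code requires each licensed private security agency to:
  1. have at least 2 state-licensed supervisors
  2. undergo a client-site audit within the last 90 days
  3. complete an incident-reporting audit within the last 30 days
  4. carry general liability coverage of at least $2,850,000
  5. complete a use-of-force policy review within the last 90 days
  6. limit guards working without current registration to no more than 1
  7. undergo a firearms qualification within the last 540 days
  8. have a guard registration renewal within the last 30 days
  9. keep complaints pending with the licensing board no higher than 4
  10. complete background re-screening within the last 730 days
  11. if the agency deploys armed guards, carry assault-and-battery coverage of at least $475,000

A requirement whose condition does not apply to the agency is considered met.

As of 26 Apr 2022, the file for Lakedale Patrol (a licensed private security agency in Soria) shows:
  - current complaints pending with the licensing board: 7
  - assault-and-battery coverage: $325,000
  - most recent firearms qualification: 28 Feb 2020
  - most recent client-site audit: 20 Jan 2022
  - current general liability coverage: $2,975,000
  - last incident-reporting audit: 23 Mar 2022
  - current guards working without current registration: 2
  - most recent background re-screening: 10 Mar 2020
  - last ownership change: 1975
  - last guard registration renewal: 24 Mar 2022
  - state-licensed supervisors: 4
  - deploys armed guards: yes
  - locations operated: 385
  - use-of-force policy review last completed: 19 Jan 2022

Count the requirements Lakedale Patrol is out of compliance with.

1. state-licensed supervisors 4 ≥ 2 → met
2. client-site audit 96 days ago vs limit 90 → not met
3. incident-reporting audit 34 days ago vs limit 30 → not met
4. general liability coverage $2,975,000 ≥ $2,850,000 → met
5. use-of-force policy review 97 days ago vs limit 90 → not met
6. guards working without current registration 2 > 1 → not met
7. firearms qualification 788 days ago vs limit 540 → not met
8. guard registration renewal 33 days ago vs limit 30 → not met
9. complaints pending with the licensing board 7 > 4 → not met
10. background re-screening 777 days ago vs limit 730 → not met
11. condition 'deploys armed guards' holds; assault-and-battery coverage $325,000 < $475,000 → not met
Not met: 9 of 11

9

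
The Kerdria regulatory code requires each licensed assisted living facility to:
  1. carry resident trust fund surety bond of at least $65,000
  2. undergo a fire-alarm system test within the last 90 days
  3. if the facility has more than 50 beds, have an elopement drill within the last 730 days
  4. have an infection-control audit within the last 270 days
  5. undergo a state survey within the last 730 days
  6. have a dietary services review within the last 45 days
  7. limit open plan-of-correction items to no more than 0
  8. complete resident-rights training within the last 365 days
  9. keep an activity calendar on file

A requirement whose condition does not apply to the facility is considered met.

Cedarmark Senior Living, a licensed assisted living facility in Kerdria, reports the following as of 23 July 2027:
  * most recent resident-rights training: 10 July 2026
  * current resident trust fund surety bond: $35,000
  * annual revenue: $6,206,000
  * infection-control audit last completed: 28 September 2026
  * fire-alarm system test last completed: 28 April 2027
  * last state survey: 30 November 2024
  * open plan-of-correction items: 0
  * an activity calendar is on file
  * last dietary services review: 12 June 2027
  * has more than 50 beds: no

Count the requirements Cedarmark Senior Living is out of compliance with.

4

1. resident trust fund surety bond $35,000 < $65,000 → not met
2. fire-alarm system test 86 days ago vs limit 90 → met
3. condition 'has more than 50 beds' does not hold → requirement n/a → met
4. infection-control audit 298 days ago vs limit 270 → not met
5. state survey 965 days ago vs limit 730 → not met
6. dietary services review 41 days ago vs limit 45 → met
7. open plan-of-correction items 0 ≤ 0 → met
8. resident-rights training 378 days ago vs limit 365 → not met
9. activity calendar present → met
Not met: 4 of 9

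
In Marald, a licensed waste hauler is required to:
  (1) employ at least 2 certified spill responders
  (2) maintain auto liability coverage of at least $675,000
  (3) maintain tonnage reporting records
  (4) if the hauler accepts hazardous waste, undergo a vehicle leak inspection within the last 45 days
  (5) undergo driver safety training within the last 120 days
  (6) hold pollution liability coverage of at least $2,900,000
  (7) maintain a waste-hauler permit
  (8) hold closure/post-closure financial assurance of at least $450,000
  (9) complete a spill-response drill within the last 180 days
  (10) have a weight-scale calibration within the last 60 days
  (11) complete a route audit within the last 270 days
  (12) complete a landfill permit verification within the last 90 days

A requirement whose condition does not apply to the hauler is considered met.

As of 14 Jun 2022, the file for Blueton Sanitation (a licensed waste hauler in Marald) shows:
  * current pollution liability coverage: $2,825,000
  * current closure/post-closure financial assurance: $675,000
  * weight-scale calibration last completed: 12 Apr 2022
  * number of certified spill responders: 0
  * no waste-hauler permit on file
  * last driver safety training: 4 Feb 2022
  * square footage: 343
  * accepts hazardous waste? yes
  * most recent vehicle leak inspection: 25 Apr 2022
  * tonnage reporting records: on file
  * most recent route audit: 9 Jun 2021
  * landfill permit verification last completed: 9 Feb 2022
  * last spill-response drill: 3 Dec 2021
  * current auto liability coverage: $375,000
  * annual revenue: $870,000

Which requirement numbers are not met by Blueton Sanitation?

1. certified spill responders 0 < 2 → not met
2. auto liability coverage $375,000 < $675,000 → not met
3. tonnage reporting records present → met
4. condition 'accepts hazardous waste' holds; vehicle leak inspection 50 days ago vs limit 45 → not met
5. driver safety training 130 days ago vs limit 120 → not met
6. pollution liability coverage $2,825,000 < $2,900,000 → not met
7. waste-hauler permit absent → not met
8. closure/post-closure financial assurance $675,000 ≥ $450,000 → met
9. spill-response drill 193 days ago vs limit 180 → not met
10. weight-scale calibration 63 days ago vs limit 60 → not met
11. route audit 370 days ago vs limit 270 → not met
12. landfill permit verification 125 days ago vs limit 90 → not met
Not met: 1, 2, 4, 5, 6, 7, 9, 10, 11, 12

1, 2, 4, 5, 6, 7, 9, 10, 11, 12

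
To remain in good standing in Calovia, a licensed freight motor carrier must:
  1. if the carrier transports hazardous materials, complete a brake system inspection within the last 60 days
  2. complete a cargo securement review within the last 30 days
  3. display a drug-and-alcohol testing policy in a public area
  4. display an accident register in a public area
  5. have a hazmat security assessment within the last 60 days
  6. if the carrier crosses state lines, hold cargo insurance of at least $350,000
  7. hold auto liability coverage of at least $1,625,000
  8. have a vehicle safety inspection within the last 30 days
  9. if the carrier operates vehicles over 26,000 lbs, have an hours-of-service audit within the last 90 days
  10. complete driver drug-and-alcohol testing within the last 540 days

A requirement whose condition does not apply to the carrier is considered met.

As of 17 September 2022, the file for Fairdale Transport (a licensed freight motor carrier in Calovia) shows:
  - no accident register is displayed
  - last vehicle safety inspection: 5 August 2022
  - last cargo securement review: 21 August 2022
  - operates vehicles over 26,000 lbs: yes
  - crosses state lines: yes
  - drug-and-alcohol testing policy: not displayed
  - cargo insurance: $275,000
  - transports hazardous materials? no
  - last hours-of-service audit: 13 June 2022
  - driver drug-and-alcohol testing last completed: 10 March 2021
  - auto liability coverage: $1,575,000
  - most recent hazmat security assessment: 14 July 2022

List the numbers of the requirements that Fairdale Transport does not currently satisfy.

1. condition 'transports hazardous materials' does not hold → requirement n/a → met
2. cargo securement review 27 days ago vs limit 30 → met
3. drug-and-alcohol testing policy absent → not met
4. accident register absent → not met
5. hazmat security assessment 65 days ago vs limit 60 → not met
6. condition 'crosses state lines' holds; cargo insurance $275,000 < $350,000 → not met
7. auto liability coverage $1,575,000 < $1,625,000 → not met
8. vehicle safety inspection 43 days ago vs limit 30 → not met
9. condition 'operates vehicles over 26,000 lbs' holds; hours-of-service audit 96 days ago vs limit 90 → not met
10. driver drug-and-alcohol testing 556 days ago vs limit 540 → not met
Not met: 3, 4, 5, 6, 7, 8, 9, 10

3, 4, 5, 6, 7, 8, 9, 10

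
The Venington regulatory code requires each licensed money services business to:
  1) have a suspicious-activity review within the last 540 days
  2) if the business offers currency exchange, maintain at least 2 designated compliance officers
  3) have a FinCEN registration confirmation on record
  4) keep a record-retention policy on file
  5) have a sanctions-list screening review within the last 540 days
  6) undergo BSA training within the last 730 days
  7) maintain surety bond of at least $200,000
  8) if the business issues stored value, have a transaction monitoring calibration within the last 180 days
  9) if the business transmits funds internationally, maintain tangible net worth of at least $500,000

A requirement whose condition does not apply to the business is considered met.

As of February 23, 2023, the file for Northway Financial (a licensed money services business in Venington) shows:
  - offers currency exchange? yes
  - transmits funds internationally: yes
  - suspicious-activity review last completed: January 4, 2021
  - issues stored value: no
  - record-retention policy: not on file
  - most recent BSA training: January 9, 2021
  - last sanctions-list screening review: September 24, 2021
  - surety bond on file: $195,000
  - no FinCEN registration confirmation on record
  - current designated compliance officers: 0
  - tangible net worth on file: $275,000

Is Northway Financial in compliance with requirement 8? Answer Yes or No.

8. condition 'issues stored value' does not hold → requirement n/a → met

Yes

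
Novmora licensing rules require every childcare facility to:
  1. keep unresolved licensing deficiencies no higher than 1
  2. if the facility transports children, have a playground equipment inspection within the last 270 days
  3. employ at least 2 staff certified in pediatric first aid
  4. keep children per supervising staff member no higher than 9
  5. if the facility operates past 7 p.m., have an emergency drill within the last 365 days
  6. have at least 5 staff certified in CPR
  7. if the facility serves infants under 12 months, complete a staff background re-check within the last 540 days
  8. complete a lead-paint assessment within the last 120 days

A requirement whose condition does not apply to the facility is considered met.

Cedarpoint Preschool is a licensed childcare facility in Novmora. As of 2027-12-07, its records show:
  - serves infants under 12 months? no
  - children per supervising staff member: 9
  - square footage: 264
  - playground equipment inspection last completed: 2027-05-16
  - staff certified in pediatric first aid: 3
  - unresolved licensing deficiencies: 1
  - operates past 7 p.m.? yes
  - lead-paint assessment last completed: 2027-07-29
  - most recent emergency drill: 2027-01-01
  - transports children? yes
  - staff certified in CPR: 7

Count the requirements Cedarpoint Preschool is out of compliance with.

1

1. unresolved licensing deficiencies 1 ≤ 1 → met
2. condition 'transports children' holds; playground equipment inspection 205 days ago vs limit 270 → met
3. staff certified in pediatric first aid 3 ≥ 2 → met
4. children per supervising staff member 9 ≤ 9 → met
5. condition 'operates past 7 p.m.' holds; emergency drill 340 days ago vs limit 365 → met
6. staff certified in CPR 7 ≥ 5 → met
7. condition 'serves infants under 12 months' does not hold → requirement n/a → met
8. lead-paint assessment 131 days ago vs limit 120 → not met
Not met: 1 of 8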